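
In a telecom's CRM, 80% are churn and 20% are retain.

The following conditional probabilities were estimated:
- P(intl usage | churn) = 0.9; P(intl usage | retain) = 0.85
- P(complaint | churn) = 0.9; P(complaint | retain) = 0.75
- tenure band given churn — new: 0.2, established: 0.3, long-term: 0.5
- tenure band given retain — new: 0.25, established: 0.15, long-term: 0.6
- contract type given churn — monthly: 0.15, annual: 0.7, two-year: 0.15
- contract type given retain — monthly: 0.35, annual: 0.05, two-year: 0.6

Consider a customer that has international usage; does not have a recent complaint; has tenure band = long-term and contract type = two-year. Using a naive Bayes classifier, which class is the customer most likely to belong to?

retain

churn: 0.8 × 0.9 × (1−0.9) × 0.5 × 0.15 = 0.0054
retain: 0.2 × 0.85 × (1−0.75) × 0.6 × 0.6 = 0.0153
Highest score → retain.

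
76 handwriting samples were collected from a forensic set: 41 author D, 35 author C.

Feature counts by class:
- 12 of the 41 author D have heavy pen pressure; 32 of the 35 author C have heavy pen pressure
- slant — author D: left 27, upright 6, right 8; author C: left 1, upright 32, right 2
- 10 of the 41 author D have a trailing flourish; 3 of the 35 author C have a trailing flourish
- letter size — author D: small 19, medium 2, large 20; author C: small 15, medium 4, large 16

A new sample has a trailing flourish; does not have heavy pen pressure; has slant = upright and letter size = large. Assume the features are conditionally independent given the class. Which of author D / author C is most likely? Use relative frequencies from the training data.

author D: (41/76) × (29/41) × (6/41) × (10/41) × (20/41) ≈ 0.00664376
author C: (35/76) × (3/35) × (32/35) × (3/35) × (16/35) ≈ 0.00141415
Highest score → author D.

author D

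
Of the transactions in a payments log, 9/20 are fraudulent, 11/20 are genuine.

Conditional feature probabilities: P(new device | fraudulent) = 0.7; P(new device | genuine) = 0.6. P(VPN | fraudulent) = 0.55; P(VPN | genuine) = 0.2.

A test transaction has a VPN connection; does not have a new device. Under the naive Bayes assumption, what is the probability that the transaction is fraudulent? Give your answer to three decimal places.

fraudulent: 0.45 × (1−0.7) × 0.55 = 0.07425
genuine: 0.55 × (1−0.6) × 0.2 = 0.044
P(fraudulent | x) = 0.07425 / 0.11825 ≈ 0.628

0.628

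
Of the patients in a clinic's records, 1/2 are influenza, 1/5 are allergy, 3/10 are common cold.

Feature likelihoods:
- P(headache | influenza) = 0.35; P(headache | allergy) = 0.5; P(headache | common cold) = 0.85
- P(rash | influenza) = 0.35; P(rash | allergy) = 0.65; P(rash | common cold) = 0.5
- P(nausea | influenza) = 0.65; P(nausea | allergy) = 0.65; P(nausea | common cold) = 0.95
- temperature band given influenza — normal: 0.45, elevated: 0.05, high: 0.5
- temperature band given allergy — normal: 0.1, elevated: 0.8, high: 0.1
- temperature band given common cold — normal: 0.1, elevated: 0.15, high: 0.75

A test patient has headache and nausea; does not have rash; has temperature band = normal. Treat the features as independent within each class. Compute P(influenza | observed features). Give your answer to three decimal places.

0.698

influenza: 0.5 × 0.35 × (1−0.35) × 0.65 × 0.45 = 0.033271875
allergy: 0.2 × 0.5 × (1−0.65) × 0.65 × 0.1 = 0.002275
common cold: 0.3 × 0.85 × (1−0.5) × 0.95 × 0.1 = 0.0121125
P(influenza | x) = 0.033271875 / 0.047659375 ≈ 0.698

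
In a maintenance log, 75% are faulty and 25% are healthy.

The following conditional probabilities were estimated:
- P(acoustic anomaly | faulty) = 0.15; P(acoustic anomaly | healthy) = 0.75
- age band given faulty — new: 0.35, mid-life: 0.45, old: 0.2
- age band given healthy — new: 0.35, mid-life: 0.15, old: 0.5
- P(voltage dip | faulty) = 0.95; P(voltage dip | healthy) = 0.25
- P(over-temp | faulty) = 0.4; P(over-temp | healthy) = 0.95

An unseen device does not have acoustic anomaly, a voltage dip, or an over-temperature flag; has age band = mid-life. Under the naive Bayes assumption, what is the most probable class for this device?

faulty

faulty: 0.75 × (1−0.15) × 0.45 × (1−0.95) × (1−0.4) = 0.00860625
healthy: 0.25 × (1−0.75) × 0.15 × (1−0.25) × (1−0.95) = 0.0003515625
Highest score → faulty.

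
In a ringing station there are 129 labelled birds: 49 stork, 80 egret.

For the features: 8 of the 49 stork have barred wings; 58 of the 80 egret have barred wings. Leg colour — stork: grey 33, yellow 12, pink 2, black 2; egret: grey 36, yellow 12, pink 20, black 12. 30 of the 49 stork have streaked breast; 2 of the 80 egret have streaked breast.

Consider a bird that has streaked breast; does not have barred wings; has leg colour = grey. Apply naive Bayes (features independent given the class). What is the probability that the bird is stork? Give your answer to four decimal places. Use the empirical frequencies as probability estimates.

stork: (49/129) × (41/49) × (33/49) × (30/49) ≈ 0.13105
egret: (80/129) × (22/80) × (36/80) × (2/80) ≈ 0.0019186
P(stork | x) = 0.13105 / 0.1329686 ≈ 0.9856

0.9856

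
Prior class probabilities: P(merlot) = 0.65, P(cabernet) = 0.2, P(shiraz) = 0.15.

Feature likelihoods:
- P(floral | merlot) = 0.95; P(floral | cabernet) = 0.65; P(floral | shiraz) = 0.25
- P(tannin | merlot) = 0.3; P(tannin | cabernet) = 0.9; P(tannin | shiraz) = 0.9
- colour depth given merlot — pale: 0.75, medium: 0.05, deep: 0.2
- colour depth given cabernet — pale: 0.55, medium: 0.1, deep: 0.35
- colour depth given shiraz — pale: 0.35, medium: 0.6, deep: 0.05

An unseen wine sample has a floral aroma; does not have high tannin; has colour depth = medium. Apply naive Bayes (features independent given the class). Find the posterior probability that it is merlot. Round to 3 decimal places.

0.859

merlot: 0.65 × 0.95 × (1−0.3) × 0.05 = 0.0216125
cabernet: 0.2 × 0.65 × (1−0.9) × 0.1 = 0.0013
shiraz: 0.15 × 0.25 × (1−0.9) × 0.6 = 0.00225
P(merlot | x) = 0.0216125 / 0.0251625 ≈ 0.859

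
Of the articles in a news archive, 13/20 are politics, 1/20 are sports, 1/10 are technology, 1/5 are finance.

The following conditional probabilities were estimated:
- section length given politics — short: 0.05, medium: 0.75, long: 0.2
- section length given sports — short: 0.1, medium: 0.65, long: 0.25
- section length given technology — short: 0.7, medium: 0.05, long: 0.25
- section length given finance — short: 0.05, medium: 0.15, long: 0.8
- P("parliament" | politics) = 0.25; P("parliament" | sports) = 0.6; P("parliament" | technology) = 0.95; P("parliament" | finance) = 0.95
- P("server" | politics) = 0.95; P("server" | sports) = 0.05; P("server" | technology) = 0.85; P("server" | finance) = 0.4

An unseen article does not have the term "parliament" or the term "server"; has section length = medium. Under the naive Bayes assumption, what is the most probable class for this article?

politics

politics: 0.65 × 0.75 × (1−0.25) × (1−0.95) = 0.01828125
sports: 0.05 × 0.65 × (1−0.6) × (1−0.05) = 0.01235
technology: 0.1 × 0.05 × (1−0.95) × (1−0.85) = 0.0000375
finance: 0.2 × 0.15 × (1−0.95) × (1−0.4) = 0.0009
Highest score → politics.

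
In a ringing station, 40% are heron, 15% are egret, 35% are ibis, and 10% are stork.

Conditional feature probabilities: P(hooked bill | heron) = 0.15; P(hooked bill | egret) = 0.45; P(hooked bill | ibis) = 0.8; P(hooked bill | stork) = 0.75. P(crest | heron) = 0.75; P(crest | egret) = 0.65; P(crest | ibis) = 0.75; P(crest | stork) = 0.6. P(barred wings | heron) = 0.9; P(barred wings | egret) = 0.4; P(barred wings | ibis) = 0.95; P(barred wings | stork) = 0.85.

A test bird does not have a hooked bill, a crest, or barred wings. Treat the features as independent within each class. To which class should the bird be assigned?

egret

heron: 0.4 × (1−0.15) × (1−0.75) × (1−0.9) = 0.0085
egret: 0.15 × (1−0.45) × (1−0.65) × (1−0.4) = 0.017325
ibis: 0.35 × (1−0.8) × (1−0.75) × (1−0.95) = 0.000875
stork: 0.1 × (1−0.75) × (1−0.6) × (1−0.85) = 0.0015
Highest score → egret.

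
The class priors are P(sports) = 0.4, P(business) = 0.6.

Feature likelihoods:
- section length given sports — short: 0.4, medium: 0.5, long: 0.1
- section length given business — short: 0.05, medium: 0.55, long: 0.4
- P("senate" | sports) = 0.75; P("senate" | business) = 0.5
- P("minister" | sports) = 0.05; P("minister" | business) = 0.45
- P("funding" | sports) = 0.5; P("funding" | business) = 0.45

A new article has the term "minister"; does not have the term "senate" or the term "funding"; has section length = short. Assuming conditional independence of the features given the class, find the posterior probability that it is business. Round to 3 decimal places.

sports: 0.4 × 0.4 × (1−0.75) × 0.05 × (1−0.5) = 0.001
business: 0.6 × 0.05 × (1−0.5) × 0.45 × (1−0.45) = 0.0037125
P(business | x) = 0.0037125 / 0.0047125 ≈ 0.788

0.788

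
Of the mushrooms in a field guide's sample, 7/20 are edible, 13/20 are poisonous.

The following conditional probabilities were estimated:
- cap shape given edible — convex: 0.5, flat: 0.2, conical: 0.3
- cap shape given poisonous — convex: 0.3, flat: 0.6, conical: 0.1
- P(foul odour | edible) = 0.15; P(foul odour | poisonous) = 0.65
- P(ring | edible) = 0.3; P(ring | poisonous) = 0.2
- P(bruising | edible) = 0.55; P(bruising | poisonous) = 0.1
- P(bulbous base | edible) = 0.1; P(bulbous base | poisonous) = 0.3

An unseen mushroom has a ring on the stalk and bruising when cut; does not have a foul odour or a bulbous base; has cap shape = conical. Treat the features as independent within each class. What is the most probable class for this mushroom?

edible

edible: 0.35 × 0.3 × (1−0.15) × 0.3 × 0.55 × (1−0.1) = 0.013253625
poisonous: 0.65 × 0.1 × (1−0.65) × 0.2 × 0.1 × (1−0.3) = 0.0003185
Highest score → edible.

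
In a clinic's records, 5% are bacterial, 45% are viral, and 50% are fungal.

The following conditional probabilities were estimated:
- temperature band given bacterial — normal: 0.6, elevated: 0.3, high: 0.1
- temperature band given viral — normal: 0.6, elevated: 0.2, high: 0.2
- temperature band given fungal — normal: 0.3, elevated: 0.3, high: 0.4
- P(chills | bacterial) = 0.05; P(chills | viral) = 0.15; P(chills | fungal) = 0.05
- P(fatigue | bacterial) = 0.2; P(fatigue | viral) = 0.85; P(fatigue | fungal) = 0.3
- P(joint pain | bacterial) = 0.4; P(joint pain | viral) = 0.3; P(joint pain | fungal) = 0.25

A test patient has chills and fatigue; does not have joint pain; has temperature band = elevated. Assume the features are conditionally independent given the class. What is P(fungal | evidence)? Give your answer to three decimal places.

bacterial: 0.05 × 0.3 × 0.05 × 0.2 × (1−0.4) = 0.00009
viral: 0.45 × 0.2 × 0.15 × 0.85 × (1−0.3) = 0.0080325
fungal: 0.5 × 0.3 × 0.05 × 0.3 × (1−0.25) = 0.0016875
P(fungal | x) = 0.0016875 / 0.00981 ≈ 0.172

0.172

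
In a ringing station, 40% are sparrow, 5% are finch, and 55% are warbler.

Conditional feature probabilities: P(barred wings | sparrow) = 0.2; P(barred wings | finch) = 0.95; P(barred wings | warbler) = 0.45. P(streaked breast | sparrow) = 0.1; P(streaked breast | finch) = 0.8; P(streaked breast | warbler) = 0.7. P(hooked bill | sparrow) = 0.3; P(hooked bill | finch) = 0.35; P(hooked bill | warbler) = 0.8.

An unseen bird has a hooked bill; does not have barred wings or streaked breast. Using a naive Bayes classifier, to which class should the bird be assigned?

sparrow

sparrow: 0.4 × (1−0.2) × (1−0.1) × 0.3 = 0.0864
finch: 0.05 × (1−0.95) × (1−0.8) × 0.35 = 0.000175
warbler: 0.55 × (1−0.45) × (1−0.7) × 0.8 = 0.0726
Highest score → sparrow.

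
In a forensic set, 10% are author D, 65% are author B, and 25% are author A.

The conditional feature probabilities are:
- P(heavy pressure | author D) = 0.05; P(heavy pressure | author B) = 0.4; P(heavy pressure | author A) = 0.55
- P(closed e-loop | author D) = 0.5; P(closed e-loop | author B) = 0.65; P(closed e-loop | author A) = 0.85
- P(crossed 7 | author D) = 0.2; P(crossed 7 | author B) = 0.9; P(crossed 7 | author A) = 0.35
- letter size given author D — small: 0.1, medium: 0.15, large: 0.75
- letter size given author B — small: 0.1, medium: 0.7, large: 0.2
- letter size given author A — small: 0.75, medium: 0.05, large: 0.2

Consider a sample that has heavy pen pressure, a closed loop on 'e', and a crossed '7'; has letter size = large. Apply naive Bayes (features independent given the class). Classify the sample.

author D: 0.1 × 0.05 × 0.5 × 0.2 × 0.75 = 0.000375
author B: 0.65 × 0.4 × 0.65 × 0.9 × 0.2 = 0.03042
author A: 0.25 × 0.55 × 0.85 × 0.35 × 0.2 = 0.00818125
Highest score → author B.

author B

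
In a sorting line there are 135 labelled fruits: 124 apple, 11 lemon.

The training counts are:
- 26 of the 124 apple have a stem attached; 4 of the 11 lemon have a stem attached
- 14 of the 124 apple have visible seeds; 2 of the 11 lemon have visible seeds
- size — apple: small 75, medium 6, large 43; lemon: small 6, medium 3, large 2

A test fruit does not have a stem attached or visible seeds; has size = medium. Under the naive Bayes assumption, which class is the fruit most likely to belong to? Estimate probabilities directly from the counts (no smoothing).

apple

apple: (124/135) × (98/124) × (110/124) × (6/124) ≈ 0.0311597
lemon: (11/135) × (7/11) × (9/11) × (3/11) ≈ 0.0115702
Highest score → apple.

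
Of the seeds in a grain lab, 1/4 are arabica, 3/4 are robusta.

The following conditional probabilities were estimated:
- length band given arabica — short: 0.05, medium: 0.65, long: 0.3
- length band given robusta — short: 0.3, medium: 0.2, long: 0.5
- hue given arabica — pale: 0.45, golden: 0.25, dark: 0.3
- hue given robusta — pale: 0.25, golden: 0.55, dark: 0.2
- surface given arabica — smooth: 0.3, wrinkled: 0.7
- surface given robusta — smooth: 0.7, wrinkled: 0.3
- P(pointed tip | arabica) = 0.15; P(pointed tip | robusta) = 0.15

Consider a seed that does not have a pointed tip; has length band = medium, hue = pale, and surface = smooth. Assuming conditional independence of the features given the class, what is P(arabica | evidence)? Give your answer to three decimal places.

arabica: 0.25 × 0.65 × 0.45 × 0.3 × (1−0.15) = 0.018646875
robusta: 0.75 × 0.2 × 0.25 × 0.7 × (1−0.15) = 0.0223125
P(arabica | x) = 0.018646875 / 0.040959375 ≈ 0.455

0.455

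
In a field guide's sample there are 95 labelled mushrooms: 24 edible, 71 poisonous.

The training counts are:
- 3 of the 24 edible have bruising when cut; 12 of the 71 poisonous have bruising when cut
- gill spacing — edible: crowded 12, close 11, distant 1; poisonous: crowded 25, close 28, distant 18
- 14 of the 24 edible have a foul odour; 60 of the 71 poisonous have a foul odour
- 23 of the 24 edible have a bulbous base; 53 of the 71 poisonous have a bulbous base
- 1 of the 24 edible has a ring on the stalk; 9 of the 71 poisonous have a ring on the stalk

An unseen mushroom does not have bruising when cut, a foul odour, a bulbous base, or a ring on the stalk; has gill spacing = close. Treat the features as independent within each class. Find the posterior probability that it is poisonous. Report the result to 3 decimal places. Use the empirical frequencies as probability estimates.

edible: (24/95) × (21/24) × (11/24) × (10/24) × (1/24) × (23/24) ≈ 0.00168566
poisonous: (71/95) × (59/71) × (28/71) × (11/71) × (18/71) × (62/71) ≈ 0.00840059
P(poisonous | x) = 0.00840059 / 0.01008625 ≈ 0.833

0.833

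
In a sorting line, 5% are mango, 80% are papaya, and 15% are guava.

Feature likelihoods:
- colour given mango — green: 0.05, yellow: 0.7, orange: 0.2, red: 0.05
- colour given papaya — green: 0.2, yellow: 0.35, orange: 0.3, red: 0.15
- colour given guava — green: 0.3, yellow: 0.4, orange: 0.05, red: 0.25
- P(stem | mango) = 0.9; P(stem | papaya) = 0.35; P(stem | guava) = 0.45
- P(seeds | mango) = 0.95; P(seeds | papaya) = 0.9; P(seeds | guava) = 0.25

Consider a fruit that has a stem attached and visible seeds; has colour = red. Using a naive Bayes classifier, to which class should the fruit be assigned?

papaya

mango: 0.05 × 0.05 × 0.9 × 0.95 = 0.0021375
papaya: 0.8 × 0.15 × 0.35 × 0.9 = 0.0378
guava: 0.15 × 0.25 × 0.45 × 0.25 = 0.00421875
Highest score → papaya.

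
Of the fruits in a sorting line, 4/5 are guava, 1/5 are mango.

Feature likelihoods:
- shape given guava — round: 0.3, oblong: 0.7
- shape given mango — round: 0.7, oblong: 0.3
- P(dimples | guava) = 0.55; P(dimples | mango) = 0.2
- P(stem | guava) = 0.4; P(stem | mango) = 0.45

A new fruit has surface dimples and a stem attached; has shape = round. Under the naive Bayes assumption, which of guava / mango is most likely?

guava

guava: 0.8 × 0.3 × 0.55 × 0.4 = 0.0528
mango: 0.2 × 0.7 × 0.2 × 0.45 = 0.0126
Highest score → guava.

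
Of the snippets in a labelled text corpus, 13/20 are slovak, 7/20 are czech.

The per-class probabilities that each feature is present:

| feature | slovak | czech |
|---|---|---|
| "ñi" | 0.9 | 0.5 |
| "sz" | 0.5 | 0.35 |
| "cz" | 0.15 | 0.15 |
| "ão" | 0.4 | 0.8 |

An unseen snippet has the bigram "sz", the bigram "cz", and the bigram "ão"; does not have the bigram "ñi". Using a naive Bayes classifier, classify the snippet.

slovak: 0.65 × (1−0.9) × 0.5 × 0.15 × 0.4 = 0.00195
czech: 0.35 × (1−0.5) × 0.35 × 0.15 × 0.8 = 0.00735
Highest score → czech.

czech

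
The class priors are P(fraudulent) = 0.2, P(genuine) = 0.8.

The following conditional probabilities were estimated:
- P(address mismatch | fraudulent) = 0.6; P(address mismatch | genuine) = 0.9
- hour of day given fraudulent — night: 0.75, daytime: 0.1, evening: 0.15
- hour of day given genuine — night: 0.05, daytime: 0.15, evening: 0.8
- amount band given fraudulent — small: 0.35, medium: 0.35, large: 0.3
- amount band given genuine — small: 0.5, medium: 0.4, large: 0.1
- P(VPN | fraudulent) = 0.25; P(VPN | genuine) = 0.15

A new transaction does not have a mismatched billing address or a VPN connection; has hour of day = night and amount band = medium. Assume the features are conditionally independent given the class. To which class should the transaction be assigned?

fraudulent

fraudulent: 0.2 × (1−0.6) × 0.75 × 0.35 × (1−0.25) = 0.01575
genuine: 0.8 × (1−0.9) × 0.05 × 0.4 × (1−0.15) = 0.00136
Highest score → fraudulent.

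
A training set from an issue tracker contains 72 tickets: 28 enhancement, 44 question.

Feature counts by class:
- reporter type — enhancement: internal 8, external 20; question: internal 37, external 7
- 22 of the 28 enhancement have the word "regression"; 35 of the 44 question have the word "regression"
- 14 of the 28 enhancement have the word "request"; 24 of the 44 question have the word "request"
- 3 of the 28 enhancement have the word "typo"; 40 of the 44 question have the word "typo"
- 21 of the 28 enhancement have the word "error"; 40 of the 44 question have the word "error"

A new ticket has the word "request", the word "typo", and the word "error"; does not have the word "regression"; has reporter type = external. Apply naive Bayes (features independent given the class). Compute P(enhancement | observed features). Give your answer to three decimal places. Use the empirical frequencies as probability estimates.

enhancement: (28/72) × (20/28) × (6/28) × (14/28) × (3/28) × (21/28) ≈ 0.00239158
question: (44/72) × (7/44) × (9/44) × (24/44) × (40/44) × (40/44) ≈ 0.00896455
P(enhancement | x) = 0.00239158 / 0.01135613 ≈ 0.211

0.211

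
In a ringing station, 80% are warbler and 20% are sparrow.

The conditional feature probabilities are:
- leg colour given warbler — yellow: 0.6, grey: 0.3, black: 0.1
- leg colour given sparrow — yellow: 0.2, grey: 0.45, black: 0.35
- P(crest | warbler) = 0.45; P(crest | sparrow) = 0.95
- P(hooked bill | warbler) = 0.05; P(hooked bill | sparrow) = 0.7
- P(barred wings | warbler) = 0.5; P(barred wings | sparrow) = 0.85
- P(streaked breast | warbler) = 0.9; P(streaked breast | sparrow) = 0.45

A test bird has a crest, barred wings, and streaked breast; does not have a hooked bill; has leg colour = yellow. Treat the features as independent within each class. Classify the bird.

warbler

warbler: 0.8 × 0.6 × 0.45 × (1−0.05) × 0.5 × 0.9 = 0.09234
sparrow: 0.2 × 0.2 × 0.95 × (1−0.7) × 0.85 × 0.45 = 0.0043605
Highest score → warbler.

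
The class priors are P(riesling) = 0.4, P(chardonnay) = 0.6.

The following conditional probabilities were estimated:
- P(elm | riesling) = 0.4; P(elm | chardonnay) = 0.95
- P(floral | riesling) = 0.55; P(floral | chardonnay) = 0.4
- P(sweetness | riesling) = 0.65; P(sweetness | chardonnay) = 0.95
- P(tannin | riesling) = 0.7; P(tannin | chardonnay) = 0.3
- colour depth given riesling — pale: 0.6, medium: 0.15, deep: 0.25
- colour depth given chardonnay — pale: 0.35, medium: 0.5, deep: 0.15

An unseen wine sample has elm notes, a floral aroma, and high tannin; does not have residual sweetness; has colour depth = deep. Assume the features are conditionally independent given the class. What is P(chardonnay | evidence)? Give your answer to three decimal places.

0.087

riesling: 0.4 × 0.4 × 0.55 × (1−0.65) × 0.7 × 0.25 = 0.00539
chardonnay: 0.6 × 0.95 × 0.4 × (1−0.95) × 0.3 × 0.15 = 0.000513
P(chardonnay | x) = 0.000513 / 0.005903 ≈ 0.087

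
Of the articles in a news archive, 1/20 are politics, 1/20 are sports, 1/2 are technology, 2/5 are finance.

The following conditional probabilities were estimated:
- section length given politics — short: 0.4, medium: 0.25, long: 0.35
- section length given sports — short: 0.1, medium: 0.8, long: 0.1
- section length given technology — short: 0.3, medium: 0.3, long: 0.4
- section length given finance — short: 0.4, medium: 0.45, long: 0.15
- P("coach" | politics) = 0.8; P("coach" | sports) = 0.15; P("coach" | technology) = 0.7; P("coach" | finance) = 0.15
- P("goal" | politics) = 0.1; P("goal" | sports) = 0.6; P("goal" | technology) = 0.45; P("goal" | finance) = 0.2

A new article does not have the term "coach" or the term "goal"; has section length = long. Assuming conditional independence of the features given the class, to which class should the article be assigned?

politics: 0.05 × 0.35 × (1−0.8) × (1−0.1) = 0.00315
sports: 0.05 × 0.1 × (1−0.15) × (1−0.6) = 0.0017
technology: 0.5 × 0.4 × (1−0.7) × (1−0.45) = 0.033
finance: 0.4 × 0.15 × (1−0.15) × (1−0.2) = 0.0408
Highest score → finance.

finance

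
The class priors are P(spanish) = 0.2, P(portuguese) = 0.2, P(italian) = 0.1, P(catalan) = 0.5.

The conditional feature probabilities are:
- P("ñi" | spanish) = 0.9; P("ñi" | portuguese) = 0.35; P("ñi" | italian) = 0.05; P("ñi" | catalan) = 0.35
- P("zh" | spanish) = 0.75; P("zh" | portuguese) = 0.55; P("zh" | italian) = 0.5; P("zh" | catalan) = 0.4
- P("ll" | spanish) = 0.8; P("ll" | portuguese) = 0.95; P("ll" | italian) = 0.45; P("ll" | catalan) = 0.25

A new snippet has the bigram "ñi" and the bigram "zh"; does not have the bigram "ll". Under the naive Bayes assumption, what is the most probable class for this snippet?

spanish: 0.2 × 0.9 × 0.75 × (1−0.8) = 0.027
portuguese: 0.2 × 0.35 × 0.55 × (1−0.95) = 0.001925
italian: 0.1 × 0.05 × 0.5 × (1−0.45) = 0.001375
catalan: 0.5 × 0.35 × 0.4 × (1−0.25) = 0.0525
Highest score → catalan.

catalan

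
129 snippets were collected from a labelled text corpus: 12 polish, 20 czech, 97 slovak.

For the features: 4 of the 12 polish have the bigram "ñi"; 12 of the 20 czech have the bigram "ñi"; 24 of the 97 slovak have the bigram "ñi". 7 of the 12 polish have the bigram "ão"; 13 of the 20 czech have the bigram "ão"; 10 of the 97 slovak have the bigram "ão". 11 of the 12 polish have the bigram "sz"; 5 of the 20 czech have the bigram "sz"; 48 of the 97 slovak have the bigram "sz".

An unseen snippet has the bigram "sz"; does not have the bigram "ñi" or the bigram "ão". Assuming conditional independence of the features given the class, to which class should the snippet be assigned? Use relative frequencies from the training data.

slovak

polish: (12/129) × (8/12) × (5/12) × (11/12) ≈ 0.0236865
czech: (20/129) × (8/20) × (7/20) × (5/20) ≈ 0.00542636
slovak: (97/129) × (73/97) × (87/97) × (48/97) ≈ 0.25116
Highest score → slovak.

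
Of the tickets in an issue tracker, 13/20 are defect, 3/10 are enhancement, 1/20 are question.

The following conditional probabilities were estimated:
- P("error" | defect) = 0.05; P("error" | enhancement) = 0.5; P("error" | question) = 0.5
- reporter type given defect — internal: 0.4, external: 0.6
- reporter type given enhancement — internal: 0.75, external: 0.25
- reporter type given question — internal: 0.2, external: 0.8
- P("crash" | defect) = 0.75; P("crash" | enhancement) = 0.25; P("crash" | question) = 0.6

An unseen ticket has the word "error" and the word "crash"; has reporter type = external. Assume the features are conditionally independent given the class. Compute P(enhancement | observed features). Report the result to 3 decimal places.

0.260

defect: 0.65 × 0.05 × 0.6 × 0.75 = 0.014625
enhancement: 0.3 × 0.5 × 0.25 × 0.25 = 0.009375
question: 0.05 × 0.5 × 0.8 × 0.6 = 0.012
P(enhancement | x) = 0.009375 / 0.036 ≈ 0.260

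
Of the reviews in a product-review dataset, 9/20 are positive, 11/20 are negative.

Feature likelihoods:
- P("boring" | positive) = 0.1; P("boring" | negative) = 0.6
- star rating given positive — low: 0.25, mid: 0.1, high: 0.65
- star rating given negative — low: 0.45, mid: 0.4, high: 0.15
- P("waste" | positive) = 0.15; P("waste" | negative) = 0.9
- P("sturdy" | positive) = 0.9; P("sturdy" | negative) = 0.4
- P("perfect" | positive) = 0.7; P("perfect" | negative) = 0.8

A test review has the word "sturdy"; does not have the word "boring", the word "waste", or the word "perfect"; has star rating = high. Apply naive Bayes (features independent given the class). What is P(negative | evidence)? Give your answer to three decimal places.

0.004

positive: 0.45 × (1−0.1) × 0.65 × (1−0.15) × 0.9 × (1−0.7) = 0.060415875
negative: 0.55 × (1−0.6) × 0.15 × (1−0.9) × 0.4 × (1−0.8) = 0.000264
P(negative | x) = 0.000264 / 0.060679875 ≈ 0.004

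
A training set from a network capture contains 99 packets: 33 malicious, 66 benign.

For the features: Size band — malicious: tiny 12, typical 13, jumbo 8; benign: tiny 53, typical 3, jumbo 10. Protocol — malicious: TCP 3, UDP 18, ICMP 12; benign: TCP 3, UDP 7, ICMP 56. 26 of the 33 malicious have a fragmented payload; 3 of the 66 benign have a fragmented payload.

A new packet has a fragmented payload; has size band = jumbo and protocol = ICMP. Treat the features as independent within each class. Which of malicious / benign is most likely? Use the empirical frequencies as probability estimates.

malicious

malicious: (33/99) × (8/33) × (12/33) × (26/33) ≈ 0.0231516
benign: (66/99) × (10/66) × (56/66) × (3/66) ≈ 0.00389571
Highest score → malicious.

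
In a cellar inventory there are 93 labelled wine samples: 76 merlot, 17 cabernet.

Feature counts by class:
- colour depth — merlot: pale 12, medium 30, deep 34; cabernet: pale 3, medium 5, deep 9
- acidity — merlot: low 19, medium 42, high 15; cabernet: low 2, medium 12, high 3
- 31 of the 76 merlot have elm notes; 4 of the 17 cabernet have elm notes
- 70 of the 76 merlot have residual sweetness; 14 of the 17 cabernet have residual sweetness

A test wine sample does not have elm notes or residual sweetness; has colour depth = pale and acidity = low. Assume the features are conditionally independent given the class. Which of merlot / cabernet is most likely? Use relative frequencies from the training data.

merlot

merlot: (76/93) × (12/76) × (19/76) × (45/76) × (6/76) ≈ 0.00150791
cabernet: (17/93) × (3/17) × (2/17) × (13/17) × (3/17) ≈ 0.000512137
Highest score → merlot.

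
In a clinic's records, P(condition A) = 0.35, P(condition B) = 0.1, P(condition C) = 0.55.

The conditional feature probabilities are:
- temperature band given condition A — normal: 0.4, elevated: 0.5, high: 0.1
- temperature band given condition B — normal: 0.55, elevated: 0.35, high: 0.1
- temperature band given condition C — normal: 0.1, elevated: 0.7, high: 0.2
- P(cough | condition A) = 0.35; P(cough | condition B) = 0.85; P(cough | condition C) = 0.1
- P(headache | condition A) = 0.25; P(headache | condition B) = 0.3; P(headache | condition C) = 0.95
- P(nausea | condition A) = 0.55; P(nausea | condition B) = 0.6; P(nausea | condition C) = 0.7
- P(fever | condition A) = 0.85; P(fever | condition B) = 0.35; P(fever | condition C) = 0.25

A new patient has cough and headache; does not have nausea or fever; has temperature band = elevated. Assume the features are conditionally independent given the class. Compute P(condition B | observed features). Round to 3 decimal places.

0.200

condition A: 0.35 × 0.5 × 0.35 × 0.25 × (1−0.55) × (1−0.85) = 0.00103359375
condition B: 0.1 × 0.35 × 0.85 × 0.3 × (1−0.6) × (1−0.35) = 0.0023205
condition C: 0.55 × 0.7 × 0.1 × 0.95 × (1−0.7) × (1−0.25) = 0.008229375
P(condition B | x) = 0.0023205 / 0.01158346875 ≈ 0.200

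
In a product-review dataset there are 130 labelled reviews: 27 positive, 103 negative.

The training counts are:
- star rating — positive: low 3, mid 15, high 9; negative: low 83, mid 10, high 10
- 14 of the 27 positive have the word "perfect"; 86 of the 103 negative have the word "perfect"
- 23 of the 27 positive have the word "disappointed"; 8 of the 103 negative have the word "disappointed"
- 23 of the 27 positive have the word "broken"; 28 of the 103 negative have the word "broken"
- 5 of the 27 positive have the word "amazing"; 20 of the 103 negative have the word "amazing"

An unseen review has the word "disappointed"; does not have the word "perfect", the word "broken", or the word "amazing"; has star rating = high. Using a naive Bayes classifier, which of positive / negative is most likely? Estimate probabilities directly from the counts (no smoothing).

positive: (27/130) × (9/27) × (13/27) × (23/27) × (4/27) × (22/27) ≈ 0.00342766
negative: (103/130) × (10/103) × (17/103) × (8/103) × (75/103) × (83/103) ≈ 0.00057861
Highest score → positive.

positive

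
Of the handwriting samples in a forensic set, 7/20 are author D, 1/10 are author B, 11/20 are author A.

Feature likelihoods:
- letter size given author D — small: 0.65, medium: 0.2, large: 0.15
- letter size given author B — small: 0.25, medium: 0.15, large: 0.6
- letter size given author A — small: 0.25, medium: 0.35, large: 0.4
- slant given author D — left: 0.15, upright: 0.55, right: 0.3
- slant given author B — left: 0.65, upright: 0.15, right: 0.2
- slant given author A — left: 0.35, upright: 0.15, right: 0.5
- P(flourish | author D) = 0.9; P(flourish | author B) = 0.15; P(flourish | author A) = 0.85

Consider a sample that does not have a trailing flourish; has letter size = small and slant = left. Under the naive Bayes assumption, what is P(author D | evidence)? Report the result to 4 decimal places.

author D: 0.35 × 0.65 × 0.15 × (1−0.9) = 0.0034125
author B: 0.1 × 0.25 × 0.65 × (1−0.15) = 0.0138125
author A: 0.55 × 0.25 × 0.35 × (1−0.85) = 0.00721875
P(author D | x) = 0.0034125 / 0.02444375 ≈ 0.1396

0.1396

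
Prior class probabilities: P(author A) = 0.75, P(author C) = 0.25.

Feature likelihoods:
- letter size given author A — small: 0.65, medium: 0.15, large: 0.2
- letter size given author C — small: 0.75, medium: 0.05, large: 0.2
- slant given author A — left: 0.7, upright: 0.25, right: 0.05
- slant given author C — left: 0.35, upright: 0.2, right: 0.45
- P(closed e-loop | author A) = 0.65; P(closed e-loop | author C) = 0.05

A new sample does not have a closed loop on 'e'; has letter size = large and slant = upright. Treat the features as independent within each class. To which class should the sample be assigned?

author A

author A: 0.75 × 0.2 × 0.25 × (1−0.65) = 0.013125
author C: 0.25 × 0.2 × 0.2 × (1−0.05) = 0.0095
Highest score → author A.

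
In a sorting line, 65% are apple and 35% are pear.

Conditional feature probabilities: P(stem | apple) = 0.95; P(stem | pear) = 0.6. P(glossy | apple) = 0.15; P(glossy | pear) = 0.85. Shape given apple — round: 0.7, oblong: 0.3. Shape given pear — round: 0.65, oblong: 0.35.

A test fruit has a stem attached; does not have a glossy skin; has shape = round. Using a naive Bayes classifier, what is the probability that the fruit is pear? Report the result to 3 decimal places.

apple: 0.65 × 0.95 × (1−0.15) × 0.7 = 0.3674125
pear: 0.35 × 0.6 × (1−0.85) × 0.65 = 0.020475
P(pear | x) = 0.020475 / 0.3878875 ≈ 0.053

0.053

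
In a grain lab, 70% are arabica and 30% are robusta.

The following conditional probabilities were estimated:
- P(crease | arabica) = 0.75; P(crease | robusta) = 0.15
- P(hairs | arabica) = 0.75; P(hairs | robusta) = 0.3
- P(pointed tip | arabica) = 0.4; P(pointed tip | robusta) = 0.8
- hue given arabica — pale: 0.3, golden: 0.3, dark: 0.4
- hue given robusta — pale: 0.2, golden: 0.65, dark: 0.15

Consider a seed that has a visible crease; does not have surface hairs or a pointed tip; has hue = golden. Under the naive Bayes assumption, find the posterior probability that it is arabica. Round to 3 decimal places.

arabica: 0.7 × 0.75 × (1−0.75) × (1−0.4) × 0.3 = 0.023625
robusta: 0.3 × 0.15 × (1−0.3) × (1−0.8) × 0.65 = 0.004095
P(arabica | x) = 0.023625 / 0.02772 ≈ 0.852

0.852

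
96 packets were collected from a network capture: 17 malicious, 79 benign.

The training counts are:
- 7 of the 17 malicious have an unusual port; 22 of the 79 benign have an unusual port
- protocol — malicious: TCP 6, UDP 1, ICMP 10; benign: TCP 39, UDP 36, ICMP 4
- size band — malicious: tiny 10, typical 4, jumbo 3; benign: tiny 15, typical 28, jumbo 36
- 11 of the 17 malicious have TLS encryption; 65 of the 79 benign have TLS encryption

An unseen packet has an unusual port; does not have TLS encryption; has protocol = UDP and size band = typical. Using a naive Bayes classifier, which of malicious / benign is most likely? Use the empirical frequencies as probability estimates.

benign

malicious: (17/96) × (7/17) × (1/17) × (4/17) × (6/17) ≈ 0.000356198
benign: (79/96) × (22/79) × (36/79) × (28/79) × (14/79) ≈ 0.00655932
Highest score → benign.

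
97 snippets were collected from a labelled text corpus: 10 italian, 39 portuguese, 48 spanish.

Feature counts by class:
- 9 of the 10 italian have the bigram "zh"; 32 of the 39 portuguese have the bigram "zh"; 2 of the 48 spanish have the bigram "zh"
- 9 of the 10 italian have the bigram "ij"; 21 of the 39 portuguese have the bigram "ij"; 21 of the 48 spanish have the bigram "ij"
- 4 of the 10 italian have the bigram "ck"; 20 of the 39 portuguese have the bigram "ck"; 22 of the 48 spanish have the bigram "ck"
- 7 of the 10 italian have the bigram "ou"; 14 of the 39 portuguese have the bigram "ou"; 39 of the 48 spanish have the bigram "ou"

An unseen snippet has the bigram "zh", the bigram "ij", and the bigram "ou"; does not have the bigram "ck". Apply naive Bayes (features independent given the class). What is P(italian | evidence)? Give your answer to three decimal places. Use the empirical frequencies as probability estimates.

0.500

italian: (10/97) × (9/10) × (9/10) × (6/10) × (7/10) ≈ 0.0350722
portuguese: (39/97) × (32/39) × (21/39) × (19/39) × (14/39) ≈ 0.031066
spanish: (48/97) × (2/48) × (21/48) × (26/48) × (39/48) ≈ 0.00397001
P(italian | x) = 0.0350722 / 0.07010821 ≈ 0.500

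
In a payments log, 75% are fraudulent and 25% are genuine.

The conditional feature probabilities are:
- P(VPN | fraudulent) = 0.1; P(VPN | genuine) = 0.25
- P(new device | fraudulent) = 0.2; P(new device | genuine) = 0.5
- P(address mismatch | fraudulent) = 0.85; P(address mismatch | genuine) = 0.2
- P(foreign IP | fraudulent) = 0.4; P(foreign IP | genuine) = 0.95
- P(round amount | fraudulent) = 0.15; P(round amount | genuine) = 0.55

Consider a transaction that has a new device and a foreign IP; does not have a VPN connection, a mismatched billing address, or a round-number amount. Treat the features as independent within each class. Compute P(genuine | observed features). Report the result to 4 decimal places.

0.8232

fraudulent: 0.75 × (1−0.1) × 0.2 × (1−0.85) × 0.4 × (1−0.15) = 0.006885
genuine: 0.25 × (1−0.25) × 0.5 × (1−0.2) × 0.95 × (1−0.55) = 0.0320625
P(genuine | x) = 0.0320625 / 0.0389475 ≈ 0.8232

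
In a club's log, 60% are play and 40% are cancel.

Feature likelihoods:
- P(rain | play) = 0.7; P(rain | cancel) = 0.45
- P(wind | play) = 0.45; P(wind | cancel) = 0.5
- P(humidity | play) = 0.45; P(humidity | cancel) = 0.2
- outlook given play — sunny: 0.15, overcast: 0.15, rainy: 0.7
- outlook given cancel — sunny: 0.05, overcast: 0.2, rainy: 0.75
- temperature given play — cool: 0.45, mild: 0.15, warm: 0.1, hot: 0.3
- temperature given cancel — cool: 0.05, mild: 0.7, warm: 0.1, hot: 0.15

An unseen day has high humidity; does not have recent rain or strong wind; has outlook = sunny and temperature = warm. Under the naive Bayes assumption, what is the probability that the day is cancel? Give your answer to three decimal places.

play: 0.6 × (1−0.7) × (1−0.45) × 0.45 × 0.15 × 0.1 = 0.00066825
cancel: 0.4 × (1−0.45) × (1−0.5) × 0.2 × 0.05 × 0.1 = 0.00011
P(cancel | x) = 0.00011 / 0.00077825 ≈ 0.141

0.141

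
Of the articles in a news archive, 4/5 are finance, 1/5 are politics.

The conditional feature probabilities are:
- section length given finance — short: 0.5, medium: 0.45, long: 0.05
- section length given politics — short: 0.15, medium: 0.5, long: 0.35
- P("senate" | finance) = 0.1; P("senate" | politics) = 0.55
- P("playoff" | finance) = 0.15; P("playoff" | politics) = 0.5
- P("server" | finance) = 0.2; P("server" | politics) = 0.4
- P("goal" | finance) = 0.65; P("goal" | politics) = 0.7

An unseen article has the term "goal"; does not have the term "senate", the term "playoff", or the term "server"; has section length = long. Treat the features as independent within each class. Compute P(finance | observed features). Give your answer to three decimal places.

0.706

finance: 0.8 × 0.05 × (1−0.1) × (1−0.15) × (1−0.2) × 0.65 = 0.015912
politics: 0.2 × 0.35 × (1−0.55) × (1−0.5) × (1−0.4) × 0.7 = 0.006615
P(finance | x) = 0.015912 / 0.022527 ≈ 0.706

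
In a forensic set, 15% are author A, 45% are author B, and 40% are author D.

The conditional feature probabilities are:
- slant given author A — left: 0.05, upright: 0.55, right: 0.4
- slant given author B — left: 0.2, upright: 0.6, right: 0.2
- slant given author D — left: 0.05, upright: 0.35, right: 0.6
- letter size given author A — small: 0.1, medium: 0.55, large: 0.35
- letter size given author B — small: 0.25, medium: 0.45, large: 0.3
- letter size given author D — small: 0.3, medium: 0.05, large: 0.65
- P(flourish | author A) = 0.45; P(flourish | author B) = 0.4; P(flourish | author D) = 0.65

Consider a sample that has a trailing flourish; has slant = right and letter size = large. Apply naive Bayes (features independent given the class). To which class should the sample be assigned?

author D

author A: 0.15 × 0.4 × 0.35 × 0.45 = 0.00945
author B: 0.45 × 0.2 × 0.3 × 0.4 = 0.0108
author D: 0.4 × 0.6 × 0.65 × 0.65 = 0.1014
Highest score → author D.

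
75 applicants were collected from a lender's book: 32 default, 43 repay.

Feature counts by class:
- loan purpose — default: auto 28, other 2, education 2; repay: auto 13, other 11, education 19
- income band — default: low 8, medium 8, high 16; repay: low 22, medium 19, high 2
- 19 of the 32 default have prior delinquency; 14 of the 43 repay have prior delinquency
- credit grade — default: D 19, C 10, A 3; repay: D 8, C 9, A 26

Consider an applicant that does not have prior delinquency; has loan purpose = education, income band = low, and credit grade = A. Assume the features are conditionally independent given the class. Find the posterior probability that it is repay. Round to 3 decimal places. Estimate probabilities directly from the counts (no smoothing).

default: (32/75) × (2/32) × (8/32) × (13/32) × (3/32) = 0.00025390625
repay: (43/75) × (19/43) × (22/43) × (29/43) × (26/43) ≈ 0.0528544
P(repay | x) = 0.0528544 / 0.05310830625 ≈ 0.995

0.995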